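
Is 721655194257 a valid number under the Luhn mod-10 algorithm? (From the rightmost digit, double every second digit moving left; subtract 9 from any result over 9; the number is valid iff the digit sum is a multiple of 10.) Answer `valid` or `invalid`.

valid

From the right, keep odd positions and double even positions (subtract 9 from any doubled value over 9):
  doubled (positions 2,4,...): 1 8 2 1 2 5 → sum 19
  kept (positions 1,3,...): 7 2 9 5 6 2 → sum 31
Total = 50.
50 mod 10 = 0, so the number is valid.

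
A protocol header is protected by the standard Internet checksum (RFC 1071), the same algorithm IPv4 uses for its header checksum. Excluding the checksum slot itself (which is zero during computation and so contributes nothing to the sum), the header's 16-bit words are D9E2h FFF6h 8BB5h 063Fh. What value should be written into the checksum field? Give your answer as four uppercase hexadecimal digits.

One's-complement addition (fold any carry out of bit 15 back into bit 0):
  0xD9E2 + 0xFFF6 = 0x1D9D8 → wrap carry → 0xD9D9
  0xD9D9 + 0x8BB5 = 0x1658E → wrap carry → 0x658F
  0x658F + 0x063F = 0x06BCE
One's-complement sum = 0x6BCE.
Checksum = ~0x6BCE & 0xFFFF = 0x9431.

9431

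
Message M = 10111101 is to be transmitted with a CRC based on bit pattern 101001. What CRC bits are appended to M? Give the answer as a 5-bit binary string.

01110

Append 5 zeros: 1011110100000. Divide by 101001 (XOR where the leading bit is 1):
  pos 0: 101111 XOR 101001 = 000110
  pos 3: 110010 XOR 101001 = 011011
  pos 4: 110110 XOR 101001 = 011111
  pos 5: 111110 XOR 101001 = 010111
  pos 6: 101110 XOR 101001 = 000111
Remainder (last 5 bits) = 01110. This is the CRC / FCS.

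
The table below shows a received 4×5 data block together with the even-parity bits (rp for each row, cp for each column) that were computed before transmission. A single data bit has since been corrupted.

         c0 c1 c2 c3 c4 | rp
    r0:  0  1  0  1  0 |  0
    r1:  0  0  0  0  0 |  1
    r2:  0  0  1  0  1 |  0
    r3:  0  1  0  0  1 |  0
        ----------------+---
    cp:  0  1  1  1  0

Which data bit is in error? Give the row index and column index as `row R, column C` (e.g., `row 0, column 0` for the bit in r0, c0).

row 1, column 1

Recompute each row's even parity and compare to rp:
  r0: data parity 0, sent rp 0 → ok
  r1: data parity 0, sent rp 1 → mismatch
  r2: data parity 0, sent rp 0 → ok
  r3: data parity 0, sent rp 0 → ok
Recompute each column's even parity and compare to cp:
  c0: data parity 0, sent cp 0 → ok
  c1: data parity 0, sent cp 1 → mismatch
  c2: data parity 1, sent cp 1 → ok
  c3: data parity 1, sent cp 1 → ok
  c4: data parity 0, sent cp 0 → ok
Exactly one row (r1) and one column (c1) fail → the flipped bit is at their intersection.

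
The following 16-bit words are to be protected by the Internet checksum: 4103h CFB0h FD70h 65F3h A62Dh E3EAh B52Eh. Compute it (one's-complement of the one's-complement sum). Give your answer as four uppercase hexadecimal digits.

One's-complement addition (fold any carry out of bit 15 back into bit 0):
  0x4103 + 0xCFB0 = 0x110B3 → wrap carry → 0x10B4
  0x10B4 + 0xFD70 = 0x10E24 → wrap carry → 0x0E25
  0x0E25 + 0x65F3 = 0x07418
  0x7418 + 0xA62D = 0x11A45 → wrap carry → 0x1A46
  0x1A46 + 0xE3EA = 0x0FE30
  0xFE30 + 0xB52E = 0x1B35E → wrap carry → 0xB35F
One's-complement sum = 0xB35F.
Checksum = ~0xB35F & 0xFFFF = 0x4CA0.

4CA0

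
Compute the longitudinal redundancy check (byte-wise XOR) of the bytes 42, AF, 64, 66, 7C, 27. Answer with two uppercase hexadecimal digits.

B4

XOR the bytes together:
  start with 0x42
  0x42 ⊕ 0xAF = 0xED
  0xED ⊕ 0x64 = 0x89
  0x89 ⊕ 0x66 = 0xEF
  0xEF ⊕ 0x7C = 0x93
  0x93 ⊕ 0x27 = 0xB4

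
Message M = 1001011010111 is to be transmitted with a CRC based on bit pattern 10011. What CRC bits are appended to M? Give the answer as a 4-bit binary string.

Append 4 zeros: 10010110101110000. Divide by 10011 (XOR where the leading bit is 1):
  pos 0: 10010 XOR 10011 = 00001
  pos 4: 11101 XOR 10011 = 01110
  pos 5: 11100 XOR 10011 = 01111
  pos 6: 11111 XOR 10011 = 01100
  pos 7: 11001 XOR 10011 = 01010
  pos 8: 10101 XOR 10011 = 00110
  pos 10: 11000 XOR 10011 = 01011
  pos 11: 10110 XOR 10011 = 00101
Remainder (last 4 bits) = 1010. This is the CRC / FCS.

1010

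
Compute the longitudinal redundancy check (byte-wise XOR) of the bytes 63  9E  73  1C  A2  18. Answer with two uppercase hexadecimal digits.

XOR the bytes together:
  start with 0x63
  0x63 ⊕ 0x9E = 0xFD
  0xFD ⊕ 0x73 = 0x8E
  0x8E ⊕ 0x1C = 0x92
  0x92 ⊕ 0xA2 = 0x30
  0x30 ⊕ 0x18 = 0x28

28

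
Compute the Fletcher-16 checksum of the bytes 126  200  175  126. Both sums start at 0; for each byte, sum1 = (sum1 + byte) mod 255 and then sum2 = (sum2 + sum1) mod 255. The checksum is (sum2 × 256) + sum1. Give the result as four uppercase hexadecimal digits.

3275

Running sums (mod 255):
  after byte 0 (126): sum1=126, sum2=126
  after byte 1 (200): sum1=71, sum2=197
  after byte 2 (175): sum1=246, sum2=188
  after byte 3 (126): sum1=117, sum2=50
Checksum = sum2·256 + sum1 = 50·256 + 117 = 12917 = 0x3275.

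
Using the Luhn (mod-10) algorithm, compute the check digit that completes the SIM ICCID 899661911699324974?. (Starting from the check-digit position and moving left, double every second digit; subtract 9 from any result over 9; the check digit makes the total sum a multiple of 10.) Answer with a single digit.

Partial digits right→left: 4 7 9 4 2 3 9 9 6 1 1 9 1 6 6 9 9 8
Double every second digit counting from the check-digit position (so the 1st, 3rd, 5th, ... of the partial from the right).
  doubled (with −9 where >9): 8 9 4 9 3 2 2 3 9 → sum 49
  kept as-is: 7 4 3 9 1 9 6 9 8 → sum 56
Total = 49 + 56 = 105.
Check digit = (10 − (105 mod 10)) mod 10 = 5.

5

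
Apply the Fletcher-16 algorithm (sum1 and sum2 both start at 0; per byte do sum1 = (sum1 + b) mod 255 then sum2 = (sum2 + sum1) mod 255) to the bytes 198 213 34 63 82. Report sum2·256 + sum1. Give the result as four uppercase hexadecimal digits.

7050

Running sums (mod 255):
  after byte 0 (198): sum1=198, sum2=198
  after byte 1 (213): sum1=156, sum2=99
  after byte 2 (34): sum1=190, sum2=34
  after byte 3 (63): sum1=253, sum2=32
  after byte 4 (82): sum1=80, sum2=112
Checksum = sum2·256 + sum1 = 112·256 + 80 = 28752 = 0x7050.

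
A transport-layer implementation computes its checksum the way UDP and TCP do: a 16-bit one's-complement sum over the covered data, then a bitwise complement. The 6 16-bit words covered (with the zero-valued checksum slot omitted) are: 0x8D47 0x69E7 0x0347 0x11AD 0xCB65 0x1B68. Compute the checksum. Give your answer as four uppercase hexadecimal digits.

0D0F

One's-complement addition (fold any carry out of bit 15 back into bit 0):
  0x8D47 + 0x69E7 = 0x0F72E
  0xF72E + 0x0347 = 0x0FA75
  0xFA75 + 0x11AD = 0x10C22 → wrap carry → 0x0C23
  0x0C23 + 0xCB65 = 0x0D788
  0xD788 + 0x1B68 = 0x0F2F0
One's-complement sum = 0xF2F0.
Checksum = ~0xF2F0 & 0xFFFF = 0x0D0F.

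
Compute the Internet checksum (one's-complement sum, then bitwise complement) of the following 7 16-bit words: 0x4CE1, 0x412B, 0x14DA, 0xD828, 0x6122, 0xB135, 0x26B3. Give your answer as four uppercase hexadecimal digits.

4BE5

One's-complement addition (fold any carry out of bit 15 back into bit 0):
  0x4CE1 + 0x412B = 0x08E0C
  0x8E0C + 0x14DA = 0x0A2E6
  0xA2E6 + 0xD828 = 0x17B0E → wrap carry → 0x7B0F
  0x7B0F + 0x6122 = 0x0DC31
  0xDC31 + 0xB135 = 0x18D66 → wrap carry → 0x8D67
  0x8D67 + 0x26B3 = 0x0B41A
One's-complement sum = 0xB41A.
Checksum = ~0xB41A & 0xFFFF = 0x4BE5.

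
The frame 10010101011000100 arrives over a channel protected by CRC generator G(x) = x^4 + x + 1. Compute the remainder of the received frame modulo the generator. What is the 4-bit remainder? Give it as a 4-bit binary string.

1000

Modulo-2 division of 10010101011000100 by 10011:
  pos 0: 10010 XOR 10011 = 00001
  pos 4: 11010 XOR 10011 = 01001
  pos 5: 10011 XOR 10011 = 00000
  pos 10: 10001 XOR 10011 = 00010
Remainder = 1000 (nonzero — an error is detected).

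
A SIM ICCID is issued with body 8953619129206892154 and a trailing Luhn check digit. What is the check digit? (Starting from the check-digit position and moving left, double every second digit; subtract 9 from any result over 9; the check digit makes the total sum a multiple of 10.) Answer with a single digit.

2

Partial digits right→left: 4 5 1 2 9 8 6 0 2 9 2 1 9 1 6 3 5 9 8
Double every second digit counting from the check-digit position (so the 1st, 3rd, 5th, ... of the partial from the right).
  doubled (with −9 where >9): 8 2 9 3 4 4 9 3 1 7 → sum 50
  kept as-is: 5 2 8 0 9 1 1 3 9 → sum 38
Total = 50 + 38 = 88.
Check digit = (10 − (88 mod 10)) mod 10 = 2.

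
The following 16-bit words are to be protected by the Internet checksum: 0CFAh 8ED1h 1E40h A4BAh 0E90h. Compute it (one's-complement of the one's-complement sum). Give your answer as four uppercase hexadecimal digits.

92A9

One's-complement addition (fold any carry out of bit 15 back into bit 0):
  0x0CFA + 0x8ED1 = 0x09BCB
  0x9BCB + 0x1E40 = 0x0BA0B
  0xBA0B + 0xA4BA = 0x15EC5 → wrap carry → 0x5EC6
  0x5EC6 + 0x0E90 = 0x06D56
One's-complement sum = 0x6D56.
Checksum = ~0x6D56 & 0xFFFF = 0x92A9.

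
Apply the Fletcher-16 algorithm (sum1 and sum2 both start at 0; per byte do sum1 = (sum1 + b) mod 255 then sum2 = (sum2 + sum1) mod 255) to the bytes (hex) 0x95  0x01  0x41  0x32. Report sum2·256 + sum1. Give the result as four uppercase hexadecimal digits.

Running sums (mod 255):
  after byte 0 (0x95): sum1=149, sum2=149
  after byte 1 (0x01): sum1=150, sum2=44
  after byte 2 (0x41): sum1=215, sum2=4
  after byte 3 (0x32): sum1=10, sum2=14
Checksum = sum2·256 + sum1 = 14·256 + 10 = 3594 = 0x0E0A.

0E0A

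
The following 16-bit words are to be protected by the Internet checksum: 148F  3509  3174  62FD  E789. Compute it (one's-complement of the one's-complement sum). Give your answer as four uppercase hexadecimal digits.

3A6C

One's-complement addition (fold any carry out of bit 15 back into bit 0):
  0x148F + 0x3509 = 0x04998
  0x4998 + 0x3174 = 0x07B0C
  0x7B0C + 0x62FD = 0x0DE09
  0xDE09 + 0xE789 = 0x1C592 → wrap carry → 0xC593
One's-complement sum = 0xC593.
Checksum = ~0xC593 & 0xFFFF = 0x3A6C.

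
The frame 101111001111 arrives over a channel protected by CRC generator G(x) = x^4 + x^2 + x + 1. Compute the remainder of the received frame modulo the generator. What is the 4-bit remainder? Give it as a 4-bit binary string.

0100

Modulo-2 division of 101111001111 by 10111:
  pos 0: 10111 XOR 10111 = 00000
  pos 5: 10011 XOR 10111 = 00100
  pos 7: 10011 XOR 10111 = 00100
Remainder = 0100 (nonzero — an error is detected).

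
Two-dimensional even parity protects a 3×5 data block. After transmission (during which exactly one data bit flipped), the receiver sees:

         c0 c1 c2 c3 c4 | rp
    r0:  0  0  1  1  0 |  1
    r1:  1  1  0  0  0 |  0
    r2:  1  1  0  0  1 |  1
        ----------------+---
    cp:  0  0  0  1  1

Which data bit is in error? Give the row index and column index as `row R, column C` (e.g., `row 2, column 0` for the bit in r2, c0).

Recompute each row's even parity and compare to rp:
  r0: data parity 0, sent rp 1 → mismatch
  r1: data parity 0, sent rp 0 → ok
  r2: data parity 1, sent rp 1 → ok
Recompute each column's even parity and compare to cp:
  c0: data parity 0, sent cp 0 → ok
  c1: data parity 0, sent cp 0 → ok
  c2: data parity 1, sent cp 0 → mismatch
  c3: data parity 1, sent cp 1 → ok
  c4: data parity 1, sent cp 1 → ok
Exactly one row (r0) and one column (c2) fail → the flipped bit is at their intersection.

row 0, column 2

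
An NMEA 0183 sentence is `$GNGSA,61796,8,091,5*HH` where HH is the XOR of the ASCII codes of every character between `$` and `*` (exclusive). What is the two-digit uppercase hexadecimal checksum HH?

XOR the ASCII codes of the payload characters:
  'G' = 0x47 → acc = 0x47
  'N' = 0x4E → acc = 0x09
  'G' = 0x47 → acc = 0x4E
  'S' = 0x53 → acc = 0x1D
  'A' = 0x41 → acc = 0x5C
  ',' = 0x2C → acc = 0x70
  '6' = 0x36 → acc = 0x46
  '1' = 0x31 → acc = 0x77
  '7' = 0x37 → acc = 0x40
  '9' = 0x39 → acc = 0x79
  '6' = 0x36 → acc = 0x4F
  ',' = 0x2C → acc = 0x63
  '8' = 0x38 → acc = 0x5B
  ',' = 0x2C → acc = 0x77
  '0' = 0x30 → acc = 0x47
  '9' = 0x39 → acc = 0x7E
  '1' = 0x31 → acc = 0x4F
  ',' = 0x2C → acc = 0x63
  '5' = 0x35 → acc = 0x56
Checksum = 0x56.

56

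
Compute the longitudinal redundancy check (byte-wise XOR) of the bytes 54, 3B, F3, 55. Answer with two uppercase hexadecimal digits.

XOR the bytes together:
  start with 0x54
  0x54 ⊕ 0x3B = 0x6F
  0x6F ⊕ 0xF3 = 0x9C
  0x9C ⊕ 0x55 = 0xC9

C9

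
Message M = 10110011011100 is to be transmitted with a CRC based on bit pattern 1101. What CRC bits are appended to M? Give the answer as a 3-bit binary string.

Append 3 zeros: 10110011011100000. Divide by 1101 (XOR where the leading bit is 1):
  pos 0: 1011 XOR 1101 = 0110
  pos 1: 1100 XOR 1101 = 0001
  pos 4: 1011 XOR 1101 = 0110
  pos 5: 1100 XOR 1101 = 0001
  pos 8: 1111 XOR 1101 = 0010
  pos 10: 1000 XOR 1101 = 0101
  pos 11: 1010 XOR 1101 = 0111
  pos 12: 1110 XOR 1101 = 0011
Remainder (last 3 bits) = 110. This is the CRC / FCS.

110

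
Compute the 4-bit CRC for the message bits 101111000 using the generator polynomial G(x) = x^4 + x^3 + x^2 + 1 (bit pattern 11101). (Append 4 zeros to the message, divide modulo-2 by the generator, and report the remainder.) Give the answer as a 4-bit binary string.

1000

Append 4 zeros: 1011110000000. Divide by 11101 (XOR where the leading bit is 1):
  pos 0: 10111 XOR 11101 = 01010
  pos 1: 10101 XOR 11101 = 01000
  pos 2: 10000 XOR 11101 = 01101
  pos 3: 11010 XOR 11101 = 00111
  pos 5: 11100 XOR 11101 = 00001
Remainder (last 4 bits) = 1000. This is the CRC / FCS.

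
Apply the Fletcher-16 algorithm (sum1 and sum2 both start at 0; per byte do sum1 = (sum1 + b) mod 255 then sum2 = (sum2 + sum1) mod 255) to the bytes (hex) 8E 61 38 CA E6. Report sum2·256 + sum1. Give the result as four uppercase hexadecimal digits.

73D9

Running sums (mod 255):
  after byte 0 (8E): sum1=142, sum2=142
  after byte 1 (61): sum1=239, sum2=126
  after byte 2 (38): sum1=40, sum2=166
  after byte 3 (CA): sum1=242, sum2=153
  after byte 4 (E6): sum1=217, sum2=115
Checksum = sum2·256 + sum1 = 115·256 + 217 = 29657 = 0x73D9.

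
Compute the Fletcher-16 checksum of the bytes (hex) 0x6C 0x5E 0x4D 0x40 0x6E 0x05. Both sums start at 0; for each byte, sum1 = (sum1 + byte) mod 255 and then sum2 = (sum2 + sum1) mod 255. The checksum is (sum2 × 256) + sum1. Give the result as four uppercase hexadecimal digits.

3ACB

Running sums (mod 255):
  after byte 0 (0x6C): sum1=108, sum2=108
  after byte 1 (0x5E): sum1=202, sum2=55
  after byte 2 (0x4D): sum1=24, sum2=79
  after byte 3 (0x40): sum1=88, sum2=167
  after byte 4 (0x6E): sum1=198, sum2=110
  after byte 5 (0x05): sum1=203, sum2=58
Checksum = sum2·256 + sum1 = 58·256 + 203 = 15051 = 0x3ACB.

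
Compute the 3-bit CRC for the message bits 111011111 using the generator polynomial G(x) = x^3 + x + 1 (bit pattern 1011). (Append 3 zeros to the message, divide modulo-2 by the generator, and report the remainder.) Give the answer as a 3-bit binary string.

Append 3 zeros: 111011111000. Divide by 1011 (XOR where the leading bit is 1):
  pos 0: 1110 XOR 1011 = 0101
  pos 1: 1011 XOR 1011 = 0000
  pos 5: 1111 XOR 1011 = 0100
  pos 6: 1000 XOR 1011 = 0011
  pos 8: 1100 XOR 1011 = 0111
Remainder (last 3 bits) = 111. This is the CRC / FCS.

111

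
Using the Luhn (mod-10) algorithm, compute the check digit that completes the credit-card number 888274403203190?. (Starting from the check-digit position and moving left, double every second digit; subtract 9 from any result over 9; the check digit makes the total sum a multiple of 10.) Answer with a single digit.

7

Partial digits right→left: 0 9 1 3 0 2 3 0 4 4 7 2 8 8 8
Double every second digit counting from the check-digit position (so the 1st, 3rd, 5th, ... of the partial from the right).
  doubled (with −9 where >9): 0 2 0 6 8 5 7 7 → sum 35
  kept as-is: 9 3 2 0 4 2 8 → sum 28
Total = 35 + 28 = 63.
Check digit = (10 − (63 mod 10)) mod 10 = 7.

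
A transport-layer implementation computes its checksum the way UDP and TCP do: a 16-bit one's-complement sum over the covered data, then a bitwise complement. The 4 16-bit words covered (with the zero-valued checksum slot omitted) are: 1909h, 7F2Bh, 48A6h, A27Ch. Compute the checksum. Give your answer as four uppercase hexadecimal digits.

One's-complement addition (fold any carry out of bit 15 back into bit 0):
  0x1909 + 0x7F2B = 0x09834
  0x9834 + 0x48A6 = 0x0E0DA
  0xE0DA + 0xA27C = 0x18356 → wrap carry → 0x8357
One's-complement sum = 0x8357.
Checksum = ~0x8357 & 0xFFFF = 0x7CA8.

7CA8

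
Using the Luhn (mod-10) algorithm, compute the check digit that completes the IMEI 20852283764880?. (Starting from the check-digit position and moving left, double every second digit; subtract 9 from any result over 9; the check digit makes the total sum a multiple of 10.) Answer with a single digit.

Partial digits right→left: 0 8 8 4 6 7 3 8 2 2 5 8 0 2
Double every second digit counting from the check-digit position (so the 1st, 3rd, 5th, ... of the partial from the right).
  doubled (with −9 where >9): 0 7 3 6 4 1 0 → sum 21
  kept as-is: 8 4 7 8 2 8 2 → sum 39
Total = 21 + 39 = 60.
Check digit = (10 − (60 mod 10)) mod 10 = 0.

0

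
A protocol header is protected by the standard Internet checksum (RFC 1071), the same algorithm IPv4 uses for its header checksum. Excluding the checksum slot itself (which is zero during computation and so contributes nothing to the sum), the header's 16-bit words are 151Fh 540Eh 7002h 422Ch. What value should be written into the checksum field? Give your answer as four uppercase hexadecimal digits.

One's-complement addition (fold any carry out of bit 15 back into bit 0):
  0x151F + 0x540E = 0x0692D
  0x692D + 0x7002 = 0x0D92F
  0xD92F + 0x422C = 0x11B5B → wrap carry → 0x1B5C
One's-complement sum = 0x1B5C.
Checksum = ~0x1B5C & 0xFFFF = 0xE4A3.

E4A3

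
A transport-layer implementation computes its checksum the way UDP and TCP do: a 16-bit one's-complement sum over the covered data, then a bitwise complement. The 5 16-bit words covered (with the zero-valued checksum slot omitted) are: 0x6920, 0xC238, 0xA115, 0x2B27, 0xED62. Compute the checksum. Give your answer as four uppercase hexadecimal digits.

1B07

One's-complement addition (fold any carry out of bit 15 back into bit 0):
  0x6920 + 0xC238 = 0x12B58 → wrap carry → 0x2B59
  0x2B59 + 0xA115 = 0x0CC6E
  0xCC6E + 0x2B27 = 0x0F795
  0xF795 + 0xED62 = 0x1E4F7 → wrap carry → 0xE4F8
One's-complement sum = 0xE4F8.
Checksum = ~0xE4F8 & 0xFFFF = 0x1B07.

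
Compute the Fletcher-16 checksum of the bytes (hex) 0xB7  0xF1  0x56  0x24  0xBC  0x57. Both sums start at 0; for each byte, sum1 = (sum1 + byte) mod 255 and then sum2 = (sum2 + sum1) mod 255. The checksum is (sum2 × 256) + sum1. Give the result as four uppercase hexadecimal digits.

Running sums (mod 255):
  after byte 0 (0xB7): sum1=183, sum2=183
  after byte 1 (0xF1): sum1=169, sum2=97
  after byte 2 (0x56): sum1=0, sum2=97
  after byte 3 (0x24): sum1=36, sum2=133
  after byte 4 (0xBC): sum1=224, sum2=102
  after byte 5 (0x57): sum1=56, sum2=158
Checksum = sum2·256 + sum1 = 158·256 + 56 = 40504 = 0x9E38.

9E38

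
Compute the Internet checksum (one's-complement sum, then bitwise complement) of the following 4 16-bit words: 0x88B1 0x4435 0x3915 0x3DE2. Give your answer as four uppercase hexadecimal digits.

One's-complement addition (fold any carry out of bit 15 back into bit 0):
  0x88B1 + 0x4435 = 0x0CCE6
  0xCCE6 + 0x3915 = 0x105FB → wrap carry → 0x05FC
  0x05FC + 0x3DE2 = 0x043DE
One's-complement sum = 0x43DE.
Checksum = ~0x43DE & 0xFFFF = 0xBC21.

BC21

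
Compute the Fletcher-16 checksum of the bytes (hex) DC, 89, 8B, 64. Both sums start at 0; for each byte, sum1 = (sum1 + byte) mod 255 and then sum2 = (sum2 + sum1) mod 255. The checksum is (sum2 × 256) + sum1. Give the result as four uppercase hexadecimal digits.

Running sums (mod 255):
  after byte 0 (DC): sum1=220, sum2=220
  after byte 1 (89): sum1=102, sum2=67
  after byte 2 (8B): sum1=241, sum2=53
  after byte 3 (64): sum1=86, sum2=139
Checksum = sum2·256 + sum1 = 139·256 + 86 = 35670 = 0x8B56.

8B56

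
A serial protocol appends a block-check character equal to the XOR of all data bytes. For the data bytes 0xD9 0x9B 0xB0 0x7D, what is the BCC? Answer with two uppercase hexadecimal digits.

XOR the bytes together:
  start with 0xD9
  0xD9 ⊕ 0x9B = 0x42
  0x42 ⊕ 0xB0 = 0xF2
  0xF2 ⊕ 0x7D = 0x8F

8F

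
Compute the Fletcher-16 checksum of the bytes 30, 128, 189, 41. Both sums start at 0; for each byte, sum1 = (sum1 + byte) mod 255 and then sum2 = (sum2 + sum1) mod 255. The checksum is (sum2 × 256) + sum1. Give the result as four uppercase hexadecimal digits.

9E85

Running sums (mod 255):
  after byte 0 (30): sum1=30, sum2=30
  after byte 1 (128): sum1=158, sum2=188
  after byte 2 (189): sum1=92, sum2=25
  after byte 3 (41): sum1=133, sum2=158
Checksum = sum2·256 + sum1 = 158·256 + 133 = 40581 = 0x9E85.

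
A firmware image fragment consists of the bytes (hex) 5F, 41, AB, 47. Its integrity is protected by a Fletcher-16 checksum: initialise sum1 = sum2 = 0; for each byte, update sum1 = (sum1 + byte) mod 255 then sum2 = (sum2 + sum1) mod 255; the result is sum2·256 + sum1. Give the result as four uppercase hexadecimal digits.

DF93

Running sums (mod 255):
  after byte 0 (5F): sum1=95, sum2=95
  after byte 1 (41): sum1=160, sum2=0
  after byte 2 (AB): sum1=76, sum2=76
  after byte 3 (47): sum1=147, sum2=223
Checksum = sum2·256 + sum1 = 223·256 + 147 = 57235 = 0xDF93.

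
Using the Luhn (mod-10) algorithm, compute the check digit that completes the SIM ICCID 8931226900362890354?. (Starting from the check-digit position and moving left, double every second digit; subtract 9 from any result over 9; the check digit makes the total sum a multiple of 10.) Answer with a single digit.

7

Partial digits right→left: 4 5 3 0 9 8 2 6 3 0 0 9 6 2 2 1 3 9 8
Double every second digit counting from the check-digit position (so the 1st, 3rd, 5th, ... of the partial from the right).
  doubled (with −9 where >9): 8 6 9 4 6 0 3 4 6 7 → sum 53
  kept as-is: 5 0 8 6 0 9 2 1 9 → sum 40
Total = 53 + 40 = 93.
Check digit = (10 − (93 mod 10)) mod 10 = 7.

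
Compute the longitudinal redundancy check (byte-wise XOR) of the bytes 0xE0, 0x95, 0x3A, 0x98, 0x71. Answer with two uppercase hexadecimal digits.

A6

XOR the bytes together:
  start with 0xE0
  0xE0 ⊕ 0x95 = 0x75
  0x75 ⊕ 0x3A = 0x4F
  0x4F ⊕ 0x98 = 0xD7
  0xD7 ⊕ 0x71 = 0xA6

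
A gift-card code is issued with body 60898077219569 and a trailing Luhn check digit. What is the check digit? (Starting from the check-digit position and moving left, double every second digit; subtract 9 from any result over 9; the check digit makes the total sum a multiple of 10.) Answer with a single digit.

Partial digits right→left: 9 6 5 9 1 2 7 7 0 8 9 8 0 6
Double every second digit counting from the check-digit position (so the 1st, 3rd, 5th, ... of the partial from the right).
  doubled (with −9 where >9): 9 1 2 5 0 9 0 → sum 26
  kept as-is: 6 9 2 7 8 8 6 → sum 46
Total = 26 + 46 = 72.
Check digit = (10 − (72 mod 10)) mod 10 = 8.

8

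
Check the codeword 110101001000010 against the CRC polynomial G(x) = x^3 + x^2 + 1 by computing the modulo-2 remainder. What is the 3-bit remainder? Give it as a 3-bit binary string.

Modulo-2 division of 110101001000010 by 1101:
  pos 0: 1101 XOR 1101 = 0000
  pos 5: 1001 XOR 1101 = 0100
  pos 6: 1000 XOR 1101 = 0101
  pos 7: 1010 XOR 1101 = 0111
  pos 8: 1110 XOR 1101 = 0011
  pos 10: 1101 XOR 1101 = 0000
Remainder = 000 (zero — the frame passes the CRC check).

000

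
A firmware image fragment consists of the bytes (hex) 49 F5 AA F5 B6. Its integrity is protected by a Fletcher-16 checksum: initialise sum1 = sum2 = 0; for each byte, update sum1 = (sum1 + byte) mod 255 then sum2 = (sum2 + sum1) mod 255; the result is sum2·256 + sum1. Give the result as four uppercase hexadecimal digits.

Running sums (mod 255):
  after byte 0 (49): sum1=73, sum2=73
  after byte 1 (F5): sum1=63, sum2=136
  after byte 2 (AA): sum1=233, sum2=114
  after byte 3 (F5): sum1=223, sum2=82
  after byte 4 (B6): sum1=150, sum2=232
Checksum = sum2·256 + sum1 = 232·256 + 150 = 59542 = 0xE896.

E896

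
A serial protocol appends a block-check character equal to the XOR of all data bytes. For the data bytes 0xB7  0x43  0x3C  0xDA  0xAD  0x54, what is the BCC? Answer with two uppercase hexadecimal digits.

EB

XOR the bytes together:
  start with 0xB7
  0xB7 ⊕ 0x43 = 0xF4
  0xF4 ⊕ 0x3C = 0xC8
  0xC8 ⊕ 0xDA = 0x12
  0x12 ⊕ 0xAD = 0xBF
  0xBF ⊕ 0x54 = 0xEB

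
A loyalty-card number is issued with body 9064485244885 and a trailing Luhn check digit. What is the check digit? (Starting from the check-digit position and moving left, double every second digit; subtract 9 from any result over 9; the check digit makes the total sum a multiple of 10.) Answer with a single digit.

Partial digits right→left: 5 8 8 4 4 2 5 8 4 4 6 0 9
Double every second digit counting from the check-digit position (so the 1st, 3rd, 5th, ... of the partial from the right).
  doubled (with −9 where >9): 1 7 8 1 8 3 9 → sum 37
  kept as-is: 8 4 2 8 4 0 → sum 26
Total = 37 + 26 = 63.
Check digit = (10 − (63 mod 10)) mod 10 = 7.

7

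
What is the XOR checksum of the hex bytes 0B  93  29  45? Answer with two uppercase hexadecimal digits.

XOR the bytes together:
  start with 0x0B
  0x0B ⊕ 0x93 = 0x98
  0x98 ⊕ 0x29 = 0xB1
  0xB1 ⊕ 0x45 = 0xF4

F4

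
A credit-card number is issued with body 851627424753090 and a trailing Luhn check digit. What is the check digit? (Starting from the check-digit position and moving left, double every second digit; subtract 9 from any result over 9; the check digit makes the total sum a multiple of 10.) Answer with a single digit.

Partial digits right→left: 0 9 0 3 5 7 4 2 4 7 2 6 1 5 8
Double every second digit counting from the check-digit position (so the 1st, 3rd, 5th, ... of the partial from the right).
  doubled (with −9 where >9): 0 0 1 8 8 4 2 7 → sum 30
  kept as-is: 9 3 7 2 7 6 5 → sum 39
Total = 30 + 39 = 69.
Check digit = (10 − (69 mod 10)) mod 10 = 1.

1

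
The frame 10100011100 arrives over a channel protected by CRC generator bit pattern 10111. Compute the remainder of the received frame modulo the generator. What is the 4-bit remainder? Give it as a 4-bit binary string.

Modulo-2 division of 10100011100 by 10111:
  pos 0: 10100 XOR 10111 = 00011
  pos 3: 11011 XOR 10111 = 01100
  pos 4: 11001 XOR 10111 = 01110
  pos 5: 11100 XOR 10111 = 01011
  pos 6: 10110 XOR 10111 = 00001
Remainder = 0001 (nonzero — an error is detected).

0001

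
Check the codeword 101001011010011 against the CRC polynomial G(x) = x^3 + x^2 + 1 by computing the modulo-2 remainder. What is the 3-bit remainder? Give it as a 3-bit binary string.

101

Modulo-2 division of 101001011010011 by 1101:
  pos 0: 1010 XOR 1101 = 0111
  pos 1: 1110 XOR 1101 = 0011
  pos 3: 1110 XOR 1101 = 0011
  pos 5: 1111 XOR 1101 = 0010
  pos 7: 1001 XOR 1101 = 0100
  pos 8: 1000 XOR 1101 = 0101
  pos 9: 1010 XOR 1101 = 0111
  pos 10: 1111 XOR 1101 = 0010
Remainder = 101 (nonzero — an error is detected).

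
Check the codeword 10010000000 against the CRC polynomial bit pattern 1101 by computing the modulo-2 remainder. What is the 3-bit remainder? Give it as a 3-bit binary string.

Modulo-2 division of 10010000000 by 1101:
  pos 0: 1001 XOR 1101 = 0100
  pos 1: 1000 XOR 1101 = 0101
  pos 2: 1010 XOR 1101 = 0111
  pos 3: 1110 XOR 1101 = 0011
  pos 5: 1100 XOR 1101 = 0001
Remainder = 100 (nonzero — an error is detected).

100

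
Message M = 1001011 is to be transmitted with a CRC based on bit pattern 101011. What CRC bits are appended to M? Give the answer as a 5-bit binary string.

11110

Append 5 zeros: 100101100000. Divide by 101011 (XOR where the leading bit is 1):
  pos 0: 100101 XOR 101011 = 001110
  pos 2: 111010 XOR 101011 = 010001
  pos 3: 100010 XOR 101011 = 001001
  pos 5: 100100 XOR 101011 = 001111
Remainder (last 5 bits) = 11110. This is the CRC / FCS.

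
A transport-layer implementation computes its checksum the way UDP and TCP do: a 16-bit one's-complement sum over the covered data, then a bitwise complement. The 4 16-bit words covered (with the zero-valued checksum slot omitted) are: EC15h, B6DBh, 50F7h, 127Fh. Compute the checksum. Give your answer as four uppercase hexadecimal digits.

F997

One's-complement addition (fold any carry out of bit 15 back into bit 0):
  0xEC15 + 0xB6DB = 0x1A2F0 → wrap carry → 0xA2F1
  0xA2F1 + 0x50F7 = 0x0F3E8
  0xF3E8 + 0x127F = 0x10667 → wrap carry → 0x0668
One's-complement sum = 0x0668.
Checksum = ~0x0668 & 0xFFFF = 0xF997.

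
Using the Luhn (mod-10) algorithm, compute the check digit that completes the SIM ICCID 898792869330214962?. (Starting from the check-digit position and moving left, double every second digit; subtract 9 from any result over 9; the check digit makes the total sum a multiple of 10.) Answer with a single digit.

Partial digits right→left: 2 6 9 4 1 2 0 3 3 9 6 8 2 9 7 8 9 8
Double every second digit counting from the check-digit position (so the 1st, 3rd, 5th, ... of the partial from the right).
  doubled (with −9 where >9): 4 9 2 0 6 3 4 5 9 → sum 42
  kept as-is: 6 4 2 3 9 8 9 8 8 → sum 57
Total = 42 + 57 = 99.
Check digit = (10 − (99 mod 10)) mod 10 = 1.

1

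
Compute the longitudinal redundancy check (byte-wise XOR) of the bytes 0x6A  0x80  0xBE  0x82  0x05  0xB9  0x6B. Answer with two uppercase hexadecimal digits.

XOR the bytes together:
  start with 0x6A
  0x6A ⊕ 0x80 = 0xEA
  0xEA ⊕ 0xBE = 0x54
  0x54 ⊕ 0x82 = 0xD6
  0xD6 ⊕ 0x05 = 0xD3
  0xD3 ⊕ 0xB9 = 0x6A
  0x6A ⊕ 0x6B = 0x01

01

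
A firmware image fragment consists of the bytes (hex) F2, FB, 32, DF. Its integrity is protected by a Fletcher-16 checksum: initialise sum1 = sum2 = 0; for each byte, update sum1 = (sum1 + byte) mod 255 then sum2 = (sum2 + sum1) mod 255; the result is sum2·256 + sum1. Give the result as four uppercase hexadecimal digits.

Running sums (mod 255):
  after byte 0 (F2): sum1=242, sum2=242
  after byte 1 (FB): sum1=238, sum2=225
  after byte 2 (32): sum1=33, sum2=3
  after byte 3 (DF): sum1=1, sum2=4
Checksum = sum2·256 + sum1 = 4·256 + 1 = 1025 = 0x0401.

0401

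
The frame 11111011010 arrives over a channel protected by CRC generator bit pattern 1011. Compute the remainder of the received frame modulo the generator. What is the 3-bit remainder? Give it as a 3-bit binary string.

Modulo-2 division of 11111011010 by 1011:
  pos 0: 1111 XOR 1011 = 0100
  pos 1: 1001 XOR 1011 = 0010
  pos 3: 1001 XOR 1011 = 0010
  pos 5: 1010 XOR 1011 = 0001
Remainder = 110 (nonzero — an error is detected).

110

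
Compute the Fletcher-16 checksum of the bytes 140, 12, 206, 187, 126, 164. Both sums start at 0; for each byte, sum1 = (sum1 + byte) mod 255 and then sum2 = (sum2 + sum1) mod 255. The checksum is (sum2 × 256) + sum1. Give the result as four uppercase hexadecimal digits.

9746

Running sums (mod 255):
  after byte 0 (140): sum1=140, sum2=140
  after byte 1 (12): sum1=152, sum2=37
  after byte 2 (206): sum1=103, sum2=140
  after byte 3 (187): sum1=35, sum2=175
  after byte 4 (126): sum1=161, sum2=81
  after byte 5 (164): sum1=70, sum2=151
Checksum = sum2·256 + sum1 = 151·256 + 70 = 38726 = 0x9746.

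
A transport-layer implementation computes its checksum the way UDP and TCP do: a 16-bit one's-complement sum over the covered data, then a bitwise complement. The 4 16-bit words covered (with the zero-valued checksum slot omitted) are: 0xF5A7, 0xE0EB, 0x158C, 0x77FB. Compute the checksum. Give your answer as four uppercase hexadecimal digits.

9BE4

One's-complement addition (fold any carry out of bit 15 back into bit 0):
  0xF5A7 + 0xE0EB = 0x1D692 → wrap carry → 0xD693
  0xD693 + 0x158C = 0x0EC1F
  0xEC1F + 0x77FB = 0x1641A → wrap carry → 0x641B
One's-complement sum = 0x641B.
Checksum = ~0x641B & 0xFFFF = 0x9BE4.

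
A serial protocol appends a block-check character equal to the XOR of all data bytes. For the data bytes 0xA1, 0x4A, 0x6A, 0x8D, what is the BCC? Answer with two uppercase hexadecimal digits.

0C

XOR the bytes together:
  start with 0xA1
  0xA1 ⊕ 0x4A = 0xEB
  0xEB ⊕ 0x6A = 0x81
  0x81 ⊕ 0x8D = 0x0C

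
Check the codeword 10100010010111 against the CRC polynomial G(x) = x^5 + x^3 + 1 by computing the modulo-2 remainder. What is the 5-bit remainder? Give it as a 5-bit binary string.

Modulo-2 division of 10100010010111 by 101001:
  pos 0: 101000 XOR 101001 = 000001
  pos 5: 110010 XOR 101001 = 011011
  pos 6: 110111 XOR 101001 = 011110
  pos 7: 111101 XOR 101001 = 010100
  pos 8: 101001 XOR 101001 = 000000
Remainder = 00000 (zero — the frame passes the CRC check).

00000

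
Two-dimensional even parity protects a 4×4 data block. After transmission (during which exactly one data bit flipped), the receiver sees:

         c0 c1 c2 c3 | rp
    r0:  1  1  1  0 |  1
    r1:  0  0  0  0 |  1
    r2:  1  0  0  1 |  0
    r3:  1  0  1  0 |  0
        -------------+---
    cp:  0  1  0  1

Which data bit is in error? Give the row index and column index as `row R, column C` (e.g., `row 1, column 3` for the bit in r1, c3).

row 1, column 0

Recompute each row's even parity and compare to rp:
  r0: data parity 1, sent rp 1 → ok
  r1: data parity 0, sent rp 1 → mismatch
  r2: data parity 0, sent rp 0 → ok
  r3: data parity 0, sent rp 0 → ok
Recompute each column's even parity and compare to cp:
  c0: data parity 1, sent cp 0 → mismatch
  c1: data parity 1, sent cp 1 → ok
  c2: data parity 0, sent cp 0 → ok
  c3: data parity 1, sent cp 1 → ok
Exactly one row (r1) and one column (c0) fail → the flipped bit is at their intersection.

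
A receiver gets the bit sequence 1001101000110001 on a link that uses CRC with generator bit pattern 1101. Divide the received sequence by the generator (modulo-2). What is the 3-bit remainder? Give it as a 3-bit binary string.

111

Modulo-2 division of 1001101000110001 by 1101:
  pos 0: 1001 XOR 1101 = 0100
  pos 1: 1001 XOR 1101 = 0100
  pos 2: 1000 XOR 1101 = 0101
  pos 3: 1011 XOR 1101 = 0110
  pos 4: 1100 XOR 1101 = 0001
  pos 7: 1001 XOR 1101 = 0100
  pos 8: 1001 XOR 1101 = 0100
  pos 9: 1000 XOR 1101 = 0101
  pos 10: 1010 XOR 1101 = 0111
  pos 11: 1110 XOR 1101 = 0011
Remainder = 111 (nonzero — an error is detected).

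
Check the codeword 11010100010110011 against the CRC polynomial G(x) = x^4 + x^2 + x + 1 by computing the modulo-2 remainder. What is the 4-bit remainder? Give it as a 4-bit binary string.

Modulo-2 division of 11010100010110011 by 10111:
  pos 0: 11010 XOR 10111 = 01101
  pos 1: 11011 XOR 10111 = 01100
  pos 2: 11000 XOR 10111 = 01111
  pos 3: 11110 XOR 10111 = 01001
  pos 4: 10010 XOR 10111 = 00101
  pos 6: 10110 XOR 10111 = 00001
  pos 10: 11100 XOR 10111 = 01011
  pos 11: 10111 XOR 10111 = 00000
Remainder = 0001 (nonzero — an error is detected).

0001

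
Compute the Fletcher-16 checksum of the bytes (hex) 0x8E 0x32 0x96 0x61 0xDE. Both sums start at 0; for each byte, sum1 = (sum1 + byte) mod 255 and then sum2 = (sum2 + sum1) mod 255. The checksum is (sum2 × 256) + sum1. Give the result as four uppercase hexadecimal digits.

F697

Running sums (mod 255):
  after byte 0 (0x8E): sum1=142, sum2=142
  after byte 1 (0x32): sum1=192, sum2=79
  after byte 2 (0x96): sum1=87, sum2=166
  after byte 3 (0x61): sum1=184, sum2=95
  after byte 4 (0xDE): sum1=151, sum2=246
Checksum = sum2·256 + sum1 = 246·256 + 151 = 63127 = 0xF697.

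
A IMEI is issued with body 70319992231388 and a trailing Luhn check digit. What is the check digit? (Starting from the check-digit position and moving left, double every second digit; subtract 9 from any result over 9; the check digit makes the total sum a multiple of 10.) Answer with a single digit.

7

Partial digits right→left: 8 8 3 1 3 2 2 9 9 9 1 3 0 7
Double every second digit counting from the check-digit position (so the 1st, 3rd, 5th, ... of the partial from the right).
  doubled (with −9 where >9): 7 6 6 4 9 2 0 → sum 34
  kept as-is: 8 1 2 9 9 3 7 → sum 39
Total = 34 + 39 = 73.
Check digit = (10 − (73 mod 10)) mod 10 = 7.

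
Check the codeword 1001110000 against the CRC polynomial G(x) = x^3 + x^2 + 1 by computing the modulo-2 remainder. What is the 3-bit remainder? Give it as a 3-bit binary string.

Modulo-2 division of 1001110000 by 1101:
  pos 0: 1001 XOR 1101 = 0100
  pos 1: 1001 XOR 1101 = 0100
  pos 2: 1001 XOR 1101 = 0100
  pos 3: 1000 XOR 1101 = 0101
  pos 4: 1010 XOR 1101 = 0111
  pos 5: 1110 XOR 1101 = 0011
Remainder = 110 (nonzero — an error is detected).

110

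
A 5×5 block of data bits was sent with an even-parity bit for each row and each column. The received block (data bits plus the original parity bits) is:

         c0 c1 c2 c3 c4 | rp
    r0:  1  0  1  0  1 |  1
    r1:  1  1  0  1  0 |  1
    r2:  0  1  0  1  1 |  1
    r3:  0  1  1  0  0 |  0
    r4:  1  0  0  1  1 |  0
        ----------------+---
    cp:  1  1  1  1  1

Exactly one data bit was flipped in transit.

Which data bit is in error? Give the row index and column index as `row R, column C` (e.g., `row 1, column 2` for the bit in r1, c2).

row 4, column 2

Recompute each row's even parity and compare to rp:
  r0: data parity 1, sent rp 1 → ok
  r1: data parity 1, sent rp 1 → ok
  r2: data parity 1, sent rp 1 → ok
  r3: data parity 0, sent rp 0 → ok
  r4: data parity 1, sent rp 0 → mismatch
Recompute each column's even parity and compare to cp:
  c0: data parity 1, sent cp 1 → ok
  c1: data parity 1, sent cp 1 → ok
  c2: data parity 0, sent cp 1 → mismatch
  c3: data parity 1, sent cp 1 → ok
  c4: data parity 1, sent cp 1 → ok
Exactly one row (r4) and one column (c2) fail → the flipped bit is at their intersection.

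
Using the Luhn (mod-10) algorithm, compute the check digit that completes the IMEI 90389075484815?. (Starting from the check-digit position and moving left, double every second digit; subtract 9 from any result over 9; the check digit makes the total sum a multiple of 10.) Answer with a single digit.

0

Partial digits right→left: 5 1 8 4 8 4 5 7 0 9 8 3 0 9
Double every second digit counting from the check-digit position (so the 1st, 3rd, 5th, ... of the partial from the right).
  doubled (with −9 where >9): 1 7 7 1 0 7 0 → sum 23
  kept as-is: 1 4 4 7 9 3 9 → sum 37
Total = 23 + 37 = 60.
Check digit = (10 − (60 mod 10)) mod 10 = 0.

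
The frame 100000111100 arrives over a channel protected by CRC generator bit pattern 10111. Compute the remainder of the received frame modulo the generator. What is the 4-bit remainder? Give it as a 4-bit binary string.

0010

Modulo-2 division of 100000111100 by 10111:
  pos 0: 10000 XOR 10111 = 00111
  pos 2: 11101 XOR 10111 = 01010
  pos 3: 10101 XOR 10111 = 00010
  pos 6: 10110 XOR 10111 = 00001
Remainder = 0010 (nonzero — an error is detected).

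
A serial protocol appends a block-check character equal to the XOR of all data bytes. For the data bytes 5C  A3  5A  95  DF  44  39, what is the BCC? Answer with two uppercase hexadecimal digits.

92

XOR the bytes together:
  start with 0x5C
  0x5C ⊕ 0xA3 = 0xFF
  0xFF ⊕ 0x5A = 0xA5
  0xA5 ⊕ 0x95 = 0x30
  0x30 ⊕ 0xDF = 0xEF
  0xEF ⊕ 0x44 = 0xAB
  0xAB ⊕ 0x39 = 0x92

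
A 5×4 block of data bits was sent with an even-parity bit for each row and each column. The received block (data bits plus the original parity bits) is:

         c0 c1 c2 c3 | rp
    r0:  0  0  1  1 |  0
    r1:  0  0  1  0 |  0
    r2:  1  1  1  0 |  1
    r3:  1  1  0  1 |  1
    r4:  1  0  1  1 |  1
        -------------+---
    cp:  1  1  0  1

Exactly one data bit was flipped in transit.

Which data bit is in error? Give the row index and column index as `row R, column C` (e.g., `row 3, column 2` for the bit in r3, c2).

Recompute each row's even parity and compare to rp:
  r0: data parity 0, sent rp 0 → ok
  r1: data parity 1, sent rp 0 → mismatch
  r2: data parity 1, sent rp 1 → ok
  r3: data parity 1, sent rp 1 → ok
  r4: data parity 1, sent rp 1 → ok
Recompute each column's even parity and compare to cp:
  c0: data parity 1, sent cp 1 → ok
  c1: data parity 0, sent cp 1 → mismatch
  c2: data parity 0, sent cp 0 → ok
  c3: data parity 1, sent cp 1 → ok
Exactly one row (r1) and one column (c1) fail → the flipped bit is at their intersection.

row 1, column 1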